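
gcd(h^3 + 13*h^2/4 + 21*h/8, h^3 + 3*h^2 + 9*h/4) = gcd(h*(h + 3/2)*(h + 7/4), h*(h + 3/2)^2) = h^2 + 3*h/2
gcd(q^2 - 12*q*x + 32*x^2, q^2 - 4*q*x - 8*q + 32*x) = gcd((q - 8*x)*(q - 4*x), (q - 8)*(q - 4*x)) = -q + 4*x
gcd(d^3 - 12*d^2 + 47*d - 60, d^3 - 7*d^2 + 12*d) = d^2 - 7*d + 12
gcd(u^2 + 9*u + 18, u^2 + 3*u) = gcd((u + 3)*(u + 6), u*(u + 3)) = u + 3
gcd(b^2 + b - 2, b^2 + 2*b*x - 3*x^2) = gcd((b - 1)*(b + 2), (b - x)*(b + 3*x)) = 1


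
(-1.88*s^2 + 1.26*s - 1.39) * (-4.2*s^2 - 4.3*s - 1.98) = 7.896*s^4 + 2.792*s^3 + 4.1424*s^2 + 3.4822*s + 2.7522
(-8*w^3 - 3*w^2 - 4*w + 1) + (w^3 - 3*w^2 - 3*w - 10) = -7*w^3 - 6*w^2 - 7*w - 9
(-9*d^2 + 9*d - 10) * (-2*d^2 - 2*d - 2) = 18*d^4 + 20*d^2 + 2*d + 20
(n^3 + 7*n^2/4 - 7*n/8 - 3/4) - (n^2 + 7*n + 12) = n^3 + 3*n^2/4 - 63*n/8 - 51/4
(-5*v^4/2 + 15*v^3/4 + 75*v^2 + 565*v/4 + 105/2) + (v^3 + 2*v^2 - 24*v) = -5*v^4/2 + 19*v^3/4 + 77*v^2 + 469*v/4 + 105/2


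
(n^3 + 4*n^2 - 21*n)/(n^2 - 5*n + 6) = n*(n + 7)/(n - 2)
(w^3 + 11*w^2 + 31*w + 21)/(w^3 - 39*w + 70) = (w^2 + 4*w + 3)/(w^2 - 7*w + 10)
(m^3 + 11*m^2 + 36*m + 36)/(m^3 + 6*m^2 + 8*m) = (m^2 + 9*m + 18)/(m*(m + 4))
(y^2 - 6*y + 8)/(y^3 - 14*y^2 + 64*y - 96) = (y - 2)/(y^2 - 10*y + 24)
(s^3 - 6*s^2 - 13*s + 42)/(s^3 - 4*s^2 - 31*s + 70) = (s + 3)/(s + 5)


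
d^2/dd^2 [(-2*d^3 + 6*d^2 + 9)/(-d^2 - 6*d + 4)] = 2*(116*d^3 - 243*d^2 - 66*d - 456)/(d^6 + 18*d^5 + 96*d^4 + 72*d^3 - 384*d^2 + 288*d - 64)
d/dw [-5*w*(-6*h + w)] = 30*h - 10*w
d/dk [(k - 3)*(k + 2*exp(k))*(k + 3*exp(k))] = 5*k^2*exp(k) + 3*k^2 + 12*k*exp(2*k) - 5*k*exp(k) - 6*k - 30*exp(2*k) - 15*exp(k)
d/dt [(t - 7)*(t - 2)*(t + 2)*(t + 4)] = 4*t^3 - 9*t^2 - 64*t + 12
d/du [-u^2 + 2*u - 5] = 2 - 2*u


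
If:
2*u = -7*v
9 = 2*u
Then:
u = 9/2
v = -9/7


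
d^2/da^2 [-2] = 0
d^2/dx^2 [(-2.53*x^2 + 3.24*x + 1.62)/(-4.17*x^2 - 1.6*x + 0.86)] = (-146.440392*x^3 - 114.581592*x^2 - 134.567568*x - 25.087792)/(72.511713*x^6 + 83.46672*x^5 - 12.837762*x^4 - 30.33152*x^3 + 2.647596*x^2 + 3.55008*x - 0.636056)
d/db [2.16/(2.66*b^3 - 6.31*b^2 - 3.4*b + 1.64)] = (-17.2368*b^2 + 27.2592*b + 7.344)/(2.66*b^3 - 6.31*b^2 - 3.4*b + 1.64)^2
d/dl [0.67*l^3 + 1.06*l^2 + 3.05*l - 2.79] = 2.01*l^2 + 2.12*l + 3.05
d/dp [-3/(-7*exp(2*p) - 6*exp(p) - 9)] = (-42*exp(p) - 18)*exp(p)/(7*exp(2*p) + 6*exp(p) + 9)^2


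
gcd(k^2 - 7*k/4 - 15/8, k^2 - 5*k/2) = k - 5/2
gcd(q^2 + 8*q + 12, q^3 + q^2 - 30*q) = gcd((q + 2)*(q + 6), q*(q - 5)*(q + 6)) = q + 6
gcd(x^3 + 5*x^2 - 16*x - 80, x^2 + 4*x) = x + 4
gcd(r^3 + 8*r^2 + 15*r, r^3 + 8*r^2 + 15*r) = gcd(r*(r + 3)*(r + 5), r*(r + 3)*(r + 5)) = r^3 + 8*r^2 + 15*r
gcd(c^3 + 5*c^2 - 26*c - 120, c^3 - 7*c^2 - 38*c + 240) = c^2 + c - 30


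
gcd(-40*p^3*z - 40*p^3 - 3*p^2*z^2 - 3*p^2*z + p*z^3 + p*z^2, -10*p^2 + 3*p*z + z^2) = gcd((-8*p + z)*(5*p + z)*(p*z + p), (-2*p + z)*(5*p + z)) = 5*p + z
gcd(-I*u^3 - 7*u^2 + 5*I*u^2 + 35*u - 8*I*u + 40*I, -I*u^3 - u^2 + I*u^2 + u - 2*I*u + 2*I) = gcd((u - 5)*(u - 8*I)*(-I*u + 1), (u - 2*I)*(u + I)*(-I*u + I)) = u + I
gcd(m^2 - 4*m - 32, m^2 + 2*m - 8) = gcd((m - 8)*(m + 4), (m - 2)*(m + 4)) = m + 4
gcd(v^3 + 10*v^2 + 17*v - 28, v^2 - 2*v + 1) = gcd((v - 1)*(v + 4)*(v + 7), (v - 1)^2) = v - 1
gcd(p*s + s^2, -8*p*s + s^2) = s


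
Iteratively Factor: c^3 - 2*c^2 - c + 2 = (c - 2)*(c^2 - 1) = (c - 2)*(c + 1)*(c - 1)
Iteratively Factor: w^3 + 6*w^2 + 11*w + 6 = (w + 2)*(w^2 + 4*w + 3) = (w + 1)*(w + 2)*(w + 3)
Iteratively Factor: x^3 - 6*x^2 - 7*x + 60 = (x - 4)*(x^2 - 2*x - 15) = (x - 4)*(x + 3)*(x - 5)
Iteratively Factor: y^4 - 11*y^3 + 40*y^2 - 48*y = (y - 4)*(y^3 - 7*y^2 + 12*y) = (y - 4)*(y - 3)*(y^2 - 4*y) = y*(y - 4)*(y - 3)*(y - 4)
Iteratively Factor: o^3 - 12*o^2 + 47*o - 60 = (o - 5)*(o^2 - 7*o + 12) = (o - 5)*(o - 4)*(o - 3)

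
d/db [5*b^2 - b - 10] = 10*b - 1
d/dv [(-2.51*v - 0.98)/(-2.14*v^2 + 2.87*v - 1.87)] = (-5.3714*v^2 - 4.1944*v + 7.5063)/(4.5796*v^4 - 12.2836*v^3 + 16.2405*v^2 - 10.7338*v + 3.4969)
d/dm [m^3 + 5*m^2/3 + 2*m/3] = 3*m^2 + 10*m/3 + 2/3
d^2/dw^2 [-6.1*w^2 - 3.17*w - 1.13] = -12.2000000000000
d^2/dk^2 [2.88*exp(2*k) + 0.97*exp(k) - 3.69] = (11.52*exp(k) + 0.97)*exp(k)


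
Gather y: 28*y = 28*y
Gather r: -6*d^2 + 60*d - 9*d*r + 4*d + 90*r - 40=-6*d^2 + 64*d + r*(90 - 9*d) - 40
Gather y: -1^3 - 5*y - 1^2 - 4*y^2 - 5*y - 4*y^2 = -8*y^2 - 10*y - 2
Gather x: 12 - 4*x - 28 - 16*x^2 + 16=-16*x^2 - 4*x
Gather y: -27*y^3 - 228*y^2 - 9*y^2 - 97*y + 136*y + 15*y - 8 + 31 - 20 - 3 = -27*y^3 - 237*y^2 + 54*y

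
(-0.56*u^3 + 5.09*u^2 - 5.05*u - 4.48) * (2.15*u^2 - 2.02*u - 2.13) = -1.204*u^5 + 12.0747*u^4 - 19.9465*u^3 - 10.2727*u^2 + 19.8061*u + 9.5424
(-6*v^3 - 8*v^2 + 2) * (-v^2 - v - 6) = 6*v^5 + 14*v^4 + 44*v^3 + 46*v^2 - 2*v - 12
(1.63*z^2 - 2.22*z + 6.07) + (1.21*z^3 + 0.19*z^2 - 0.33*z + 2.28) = 1.21*z^3 + 1.82*z^2 - 2.55*z + 8.35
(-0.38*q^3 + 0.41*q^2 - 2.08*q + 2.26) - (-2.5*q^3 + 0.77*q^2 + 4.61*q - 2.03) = 2.12*q^3 - 0.36*q^2 - 6.69*q + 4.29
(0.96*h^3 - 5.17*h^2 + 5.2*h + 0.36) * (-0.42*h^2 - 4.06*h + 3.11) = -0.4032*h^5 - 1.7262*h^4 + 21.7918*h^3 - 37.3419*h^2 + 14.7104*h + 1.1196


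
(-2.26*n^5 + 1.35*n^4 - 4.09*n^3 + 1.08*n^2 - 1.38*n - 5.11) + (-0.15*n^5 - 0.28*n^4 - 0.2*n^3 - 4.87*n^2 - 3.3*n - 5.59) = -2.41*n^5 + 1.07*n^4 - 4.29*n^3 - 3.79*n^2 - 4.68*n - 10.7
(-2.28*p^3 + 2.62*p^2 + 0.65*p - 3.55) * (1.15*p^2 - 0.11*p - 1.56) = -2.622*p^5 + 3.2638*p^4 + 4.0161*p^3 - 8.2412*p^2 - 0.6235*p + 5.538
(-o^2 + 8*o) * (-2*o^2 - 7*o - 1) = 2*o^4 - 9*o^3 - 55*o^2 - 8*o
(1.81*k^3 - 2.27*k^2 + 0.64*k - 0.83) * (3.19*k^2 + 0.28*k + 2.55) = 5.7739*k^5 - 6.7345*k^4 + 6.0215*k^3 - 8.257*k^2 + 1.3996*k - 2.1165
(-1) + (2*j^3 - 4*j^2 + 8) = 2*j^3 - 4*j^2 + 7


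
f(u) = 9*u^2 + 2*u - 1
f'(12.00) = 218.00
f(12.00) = 1319.00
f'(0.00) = 2.00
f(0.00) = -1.00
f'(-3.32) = -57.76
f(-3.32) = 91.56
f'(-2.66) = -45.88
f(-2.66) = 57.36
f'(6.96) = 127.28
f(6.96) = 448.89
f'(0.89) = 18.02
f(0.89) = 7.91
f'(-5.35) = -94.30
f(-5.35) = 245.90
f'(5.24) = 96.32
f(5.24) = 256.60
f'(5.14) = 94.52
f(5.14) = 247.06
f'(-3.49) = -60.82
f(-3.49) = 101.64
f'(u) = 18*u + 2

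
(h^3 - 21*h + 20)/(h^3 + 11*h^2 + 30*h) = (h^2 - 5*h + 4)/(h*(h + 6))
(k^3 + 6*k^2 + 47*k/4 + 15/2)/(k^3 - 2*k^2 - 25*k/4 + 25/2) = (2*k^2 + 7*k + 6)/(2*k^2 - 9*k + 10)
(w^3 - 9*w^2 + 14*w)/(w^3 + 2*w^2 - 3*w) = (w^2 - 9*w + 14)/(w^2 + 2*w - 3)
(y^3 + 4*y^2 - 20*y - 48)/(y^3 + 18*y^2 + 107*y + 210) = (y^2 - 2*y - 8)/(y^2 + 12*y + 35)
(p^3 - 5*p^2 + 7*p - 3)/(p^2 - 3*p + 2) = (p^2 - 4*p + 3)/(p - 2)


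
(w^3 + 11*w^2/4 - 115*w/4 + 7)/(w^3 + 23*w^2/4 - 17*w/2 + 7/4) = (w - 4)/(w - 1)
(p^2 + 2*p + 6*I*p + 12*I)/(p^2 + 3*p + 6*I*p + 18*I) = (p + 2)/(p + 3)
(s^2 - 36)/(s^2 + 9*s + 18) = (s - 6)/(s + 3)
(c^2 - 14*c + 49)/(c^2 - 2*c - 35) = (c - 7)/(c + 5)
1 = 1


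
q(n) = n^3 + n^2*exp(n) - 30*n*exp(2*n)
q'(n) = n^2*exp(n) + 3*n^2 - 60*n*exp(2*n) + 2*n*exp(n) - 30*exp(2*n)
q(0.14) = -5.53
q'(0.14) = -50.40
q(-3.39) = -38.46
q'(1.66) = -3544.56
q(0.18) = -7.70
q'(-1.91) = 12.77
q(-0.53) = 5.53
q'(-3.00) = 27.52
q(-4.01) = -64.15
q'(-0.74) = 4.48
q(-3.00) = -26.33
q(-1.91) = -5.17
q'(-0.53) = 1.01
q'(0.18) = -57.91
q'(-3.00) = 27.52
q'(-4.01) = 48.46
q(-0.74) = 4.91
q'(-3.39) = 34.83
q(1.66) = -1358.42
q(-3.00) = -26.33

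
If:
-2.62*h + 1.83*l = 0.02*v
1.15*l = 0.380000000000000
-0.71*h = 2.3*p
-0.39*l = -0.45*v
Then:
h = 0.23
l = 0.33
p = -0.07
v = 0.29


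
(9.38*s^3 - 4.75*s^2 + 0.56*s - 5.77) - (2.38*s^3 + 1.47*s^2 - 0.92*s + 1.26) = 7.0*s^3 - 6.22*s^2 + 1.48*s - 7.03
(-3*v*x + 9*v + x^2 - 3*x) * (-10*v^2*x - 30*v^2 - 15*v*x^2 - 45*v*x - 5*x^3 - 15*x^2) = 30*v^3*x^2 - 270*v^3 + 35*v^2*x^3 - 315*v^2*x - 5*x^5 + 45*x^3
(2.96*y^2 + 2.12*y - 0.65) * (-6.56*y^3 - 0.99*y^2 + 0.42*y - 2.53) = -19.4176*y^5 - 16.8376*y^4 + 3.4084*y^3 - 5.9549*y^2 - 5.6366*y + 1.6445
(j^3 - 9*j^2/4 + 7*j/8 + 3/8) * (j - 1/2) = j^4 - 11*j^3/4 + 2*j^2 - j/16 - 3/16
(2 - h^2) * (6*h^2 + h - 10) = -6*h^4 - h^3 + 22*h^2 + 2*h - 20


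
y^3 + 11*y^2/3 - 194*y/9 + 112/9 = (y - 8/3)*(y - 2/3)*(y + 7)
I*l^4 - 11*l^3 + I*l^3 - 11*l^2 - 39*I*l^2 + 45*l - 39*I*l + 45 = (l + 3*I)^2*(l + 5*I)*(I*l + I)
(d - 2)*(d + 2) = d^2 - 4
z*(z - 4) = z^2 - 4*z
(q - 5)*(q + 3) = q^2 - 2*q - 15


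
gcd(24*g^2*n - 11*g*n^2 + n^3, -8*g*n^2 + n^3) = 8*g*n - n^2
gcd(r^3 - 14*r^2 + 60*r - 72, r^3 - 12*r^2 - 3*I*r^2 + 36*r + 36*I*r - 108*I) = r^2 - 12*r + 36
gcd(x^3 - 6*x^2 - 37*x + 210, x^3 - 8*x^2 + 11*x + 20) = x - 5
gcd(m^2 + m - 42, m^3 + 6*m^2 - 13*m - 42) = m + 7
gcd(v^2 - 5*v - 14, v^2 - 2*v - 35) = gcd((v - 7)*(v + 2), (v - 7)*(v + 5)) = v - 7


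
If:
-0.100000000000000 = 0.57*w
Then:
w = -0.18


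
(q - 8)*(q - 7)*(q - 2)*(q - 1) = q^4 - 18*q^3 + 103*q^2 - 198*q + 112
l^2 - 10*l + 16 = (l - 8)*(l - 2)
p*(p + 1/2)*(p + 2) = p^3 + 5*p^2/2 + p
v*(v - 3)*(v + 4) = v^3 + v^2 - 12*v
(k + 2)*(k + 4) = k^2 + 6*k + 8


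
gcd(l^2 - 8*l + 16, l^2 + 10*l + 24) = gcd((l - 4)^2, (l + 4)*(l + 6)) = 1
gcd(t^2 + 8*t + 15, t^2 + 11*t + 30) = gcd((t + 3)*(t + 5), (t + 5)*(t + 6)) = t + 5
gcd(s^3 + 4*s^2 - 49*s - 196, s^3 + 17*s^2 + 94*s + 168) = s^2 + 11*s + 28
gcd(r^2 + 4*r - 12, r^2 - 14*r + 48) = 1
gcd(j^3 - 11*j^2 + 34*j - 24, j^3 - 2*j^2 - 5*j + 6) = j - 1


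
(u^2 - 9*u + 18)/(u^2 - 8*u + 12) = (u - 3)/(u - 2)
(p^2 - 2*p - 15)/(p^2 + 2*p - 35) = (p + 3)/(p + 7)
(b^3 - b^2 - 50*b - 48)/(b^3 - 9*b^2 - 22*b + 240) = (b^2 + 7*b + 6)/(b^2 - b - 30)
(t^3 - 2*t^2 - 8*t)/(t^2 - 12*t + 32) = t*(t + 2)/(t - 8)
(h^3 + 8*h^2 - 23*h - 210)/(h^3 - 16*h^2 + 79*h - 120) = (h^2 + 13*h + 42)/(h^2 - 11*h + 24)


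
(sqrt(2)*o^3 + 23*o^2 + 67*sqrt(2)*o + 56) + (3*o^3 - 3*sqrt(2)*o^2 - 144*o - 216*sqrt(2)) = sqrt(2)*o^3 + 3*o^3 - 3*sqrt(2)*o^2 + 23*o^2 - 144*o + 67*sqrt(2)*o - 216*sqrt(2) + 56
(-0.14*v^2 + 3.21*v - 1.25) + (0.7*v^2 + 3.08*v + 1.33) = 0.56*v^2 + 6.29*v + 0.0800000000000001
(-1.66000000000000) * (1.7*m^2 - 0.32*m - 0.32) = -2.822*m^2 + 0.5312*m + 0.5312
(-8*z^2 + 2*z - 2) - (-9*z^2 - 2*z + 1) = z^2 + 4*z - 3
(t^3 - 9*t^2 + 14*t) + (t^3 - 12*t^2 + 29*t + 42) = 2*t^3 - 21*t^2 + 43*t + 42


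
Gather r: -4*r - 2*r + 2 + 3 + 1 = 6 - 6*r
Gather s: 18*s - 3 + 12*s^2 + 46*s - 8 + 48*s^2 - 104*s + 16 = 60*s^2 - 40*s + 5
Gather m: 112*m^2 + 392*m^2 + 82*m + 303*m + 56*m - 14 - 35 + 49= 504*m^2 + 441*m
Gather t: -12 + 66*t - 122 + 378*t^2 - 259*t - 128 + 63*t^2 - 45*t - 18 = 441*t^2 - 238*t - 280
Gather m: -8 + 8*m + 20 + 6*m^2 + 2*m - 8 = 6*m^2 + 10*m + 4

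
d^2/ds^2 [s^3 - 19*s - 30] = 6*s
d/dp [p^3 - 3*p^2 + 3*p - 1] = 3*p^2 - 6*p + 3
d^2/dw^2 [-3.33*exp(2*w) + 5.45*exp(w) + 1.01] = (5.45 - 13.32*exp(w))*exp(w)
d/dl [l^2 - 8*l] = 2*l - 8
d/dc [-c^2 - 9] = -2*c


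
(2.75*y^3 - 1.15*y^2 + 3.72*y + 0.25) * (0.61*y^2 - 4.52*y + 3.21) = 1.6775*y^5 - 13.1315*y^4 + 16.2947*y^3 - 20.3534*y^2 + 10.8112*y + 0.8025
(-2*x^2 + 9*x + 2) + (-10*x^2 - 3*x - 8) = -12*x^2 + 6*x - 6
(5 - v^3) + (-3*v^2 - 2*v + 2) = -v^3 - 3*v^2 - 2*v + 7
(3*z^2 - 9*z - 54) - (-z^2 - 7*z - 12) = 4*z^2 - 2*z - 42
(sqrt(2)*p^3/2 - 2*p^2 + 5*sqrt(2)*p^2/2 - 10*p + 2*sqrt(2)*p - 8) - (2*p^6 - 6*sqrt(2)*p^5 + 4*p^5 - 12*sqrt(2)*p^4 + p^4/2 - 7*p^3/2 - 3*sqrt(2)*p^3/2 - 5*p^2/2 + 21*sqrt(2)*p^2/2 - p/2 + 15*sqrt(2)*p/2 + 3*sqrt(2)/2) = -2*p^6 - 4*p^5 + 6*sqrt(2)*p^5 - p^4/2 + 12*sqrt(2)*p^4 + 2*sqrt(2)*p^3 + 7*p^3/2 - 8*sqrt(2)*p^2 + p^2/2 - 19*p/2 - 11*sqrt(2)*p/2 - 8 - 3*sqrt(2)/2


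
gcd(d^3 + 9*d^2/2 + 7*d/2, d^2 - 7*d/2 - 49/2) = d + 7/2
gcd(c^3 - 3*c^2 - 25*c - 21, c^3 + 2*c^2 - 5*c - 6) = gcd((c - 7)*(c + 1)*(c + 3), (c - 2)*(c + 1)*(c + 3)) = c^2 + 4*c + 3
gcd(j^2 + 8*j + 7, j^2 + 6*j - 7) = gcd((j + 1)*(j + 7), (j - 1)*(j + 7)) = j + 7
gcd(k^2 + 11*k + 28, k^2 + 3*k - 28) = k + 7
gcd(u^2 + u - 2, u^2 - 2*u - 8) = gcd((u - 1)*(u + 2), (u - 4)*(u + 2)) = u + 2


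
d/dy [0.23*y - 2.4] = 0.230000000000000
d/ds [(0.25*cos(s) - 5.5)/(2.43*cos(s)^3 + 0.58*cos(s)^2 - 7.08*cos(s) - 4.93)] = (1.215*cos(s)^3 - 39.95*cos(s)^2 - 6.38*cos(s) + 40.1725)*sin(s)/(5.9049*cos(s)^6 + 2.8188*cos(s)^5 - 34.0724*cos(s)^4 - 32.1726*cos(s)^3 + 44.4076*cos(s)^2 + 69.8088*cos(s) + 24.3049)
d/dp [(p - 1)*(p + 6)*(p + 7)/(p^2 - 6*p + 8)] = (p^4 - 12*p^3 - 77*p^2 + 276*p - 20)/(p^4 - 12*p^3 + 52*p^2 - 96*p + 64)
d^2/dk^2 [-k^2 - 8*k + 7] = -2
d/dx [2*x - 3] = 2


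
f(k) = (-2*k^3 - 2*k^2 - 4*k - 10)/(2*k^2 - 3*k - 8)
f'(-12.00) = -0.96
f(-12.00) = 10.15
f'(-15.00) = -0.97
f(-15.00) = 13.04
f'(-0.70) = -0.95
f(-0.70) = 1.52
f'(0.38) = 0.50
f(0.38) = 1.35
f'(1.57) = 4.79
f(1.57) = 3.72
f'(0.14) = 0.19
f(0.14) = 1.27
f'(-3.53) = -0.83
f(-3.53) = 2.44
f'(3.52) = 24.11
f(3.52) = -21.88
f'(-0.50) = -0.56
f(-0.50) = 1.38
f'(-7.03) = -0.91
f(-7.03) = 5.49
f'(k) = (3 - 4*k)*(-2*k^3 - 2*k^2 - 4*k - 10)/(2*k^2 - 3*k - 8)^2 + (-6*k^2 - 4*k - 4)/(2*k^2 - 3*k - 8) = 2*(-2*k^4 + 6*k^3 + 31*k^2 + 36*k + 1)/(4*k^4 - 12*k^3 - 23*k^2 + 48*k + 64)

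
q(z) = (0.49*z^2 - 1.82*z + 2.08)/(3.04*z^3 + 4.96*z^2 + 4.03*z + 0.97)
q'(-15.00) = -0.00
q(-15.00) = -0.02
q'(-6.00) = -0.02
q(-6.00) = -0.06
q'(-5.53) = -0.02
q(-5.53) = -0.07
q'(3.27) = 0.00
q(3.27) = 0.01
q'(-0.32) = -641.18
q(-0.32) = 30.59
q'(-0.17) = -41.49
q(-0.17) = 5.82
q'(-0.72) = -18.92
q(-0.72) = -7.36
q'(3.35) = 0.00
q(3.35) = 0.01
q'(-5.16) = -0.03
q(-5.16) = -0.08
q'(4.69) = 0.00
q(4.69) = 0.01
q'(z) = (0.98*z - 1.82)/(3.04*z^3 + 4.96*z^2 + 4.03*z + 0.97) + (-9.12*z^2 - 9.92*z - 4.03)*(0.49*z^2 - 1.82*z + 2.08)/(3.04*z^3 + 4.96*z^2 + 4.03*z + 0.97)^2 = (-1.4896*z^4 + 11.0656*z^3 - 7.9677*z^2 - 19.683*z - 10.1478)/(9.2416*z^6 + 30.1568*z^5 + 49.104*z^4 + 45.8752*z^3 + 25.8633*z^2 + 7.8182*z + 0.9409)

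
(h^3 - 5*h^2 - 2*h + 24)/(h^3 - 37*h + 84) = (h + 2)/(h + 7)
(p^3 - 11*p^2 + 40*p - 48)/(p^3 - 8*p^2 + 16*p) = (p - 3)/p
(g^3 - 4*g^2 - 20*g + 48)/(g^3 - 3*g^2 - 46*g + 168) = (g^2 + 2*g - 8)/(g^2 + 3*g - 28)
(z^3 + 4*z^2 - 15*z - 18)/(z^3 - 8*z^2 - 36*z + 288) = (z^2 - 2*z - 3)/(z^2 - 14*z + 48)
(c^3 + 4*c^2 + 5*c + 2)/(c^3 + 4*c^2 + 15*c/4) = 4*(c^3 + 4*c^2 + 5*c + 2)/(c*(4*c^2 + 16*c + 15))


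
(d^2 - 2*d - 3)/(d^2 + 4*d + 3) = (d - 3)/(d + 3)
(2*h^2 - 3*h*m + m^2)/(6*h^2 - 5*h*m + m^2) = (h - m)/(3*h - m)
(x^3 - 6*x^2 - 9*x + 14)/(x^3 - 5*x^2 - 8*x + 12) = (x - 7)/(x - 6)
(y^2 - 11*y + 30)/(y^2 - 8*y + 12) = (y - 5)/(y - 2)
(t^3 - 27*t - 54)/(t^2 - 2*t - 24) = (t^2 + 6*t + 9)/(t + 4)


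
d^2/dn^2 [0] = 0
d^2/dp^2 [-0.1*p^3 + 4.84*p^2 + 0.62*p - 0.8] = 9.68 - 0.6*p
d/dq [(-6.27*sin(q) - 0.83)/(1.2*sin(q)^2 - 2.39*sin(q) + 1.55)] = (7.524*sin(q)^2 + 1.992*sin(q) - 11.7022)*cos(q)/(1.44*sin(q)^4 - 5.736*sin(q)^3 + 9.4321*sin(q)^2 - 7.409*sin(q) + 2.4025)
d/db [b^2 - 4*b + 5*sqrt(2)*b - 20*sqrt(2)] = 2*b - 4 + 5*sqrt(2)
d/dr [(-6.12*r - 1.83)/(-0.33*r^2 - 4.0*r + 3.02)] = (2.0196*r^2 + 24.48*r - (0.66*r + 4.0)*(6.12*r + 1.83) - 18.4824)/(0.33*r^2 + 4.0*r - 3.02)^2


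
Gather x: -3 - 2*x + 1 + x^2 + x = x^2 - x - 2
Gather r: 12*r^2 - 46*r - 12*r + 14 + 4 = 12*r^2 - 58*r + 18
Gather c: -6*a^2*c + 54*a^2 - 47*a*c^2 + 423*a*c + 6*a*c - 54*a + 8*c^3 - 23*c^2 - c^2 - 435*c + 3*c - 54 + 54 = 54*a^2 - 54*a + 8*c^3 + c^2*(-47*a - 24) + c*(-6*a^2 + 429*a - 432)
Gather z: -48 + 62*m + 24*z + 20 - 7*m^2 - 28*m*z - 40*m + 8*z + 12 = -7*m^2 + 22*m + z*(32 - 28*m) - 16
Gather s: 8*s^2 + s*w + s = 8*s^2 + s*(w + 1)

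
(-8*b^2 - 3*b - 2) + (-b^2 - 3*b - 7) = -9*b^2 - 6*b - 9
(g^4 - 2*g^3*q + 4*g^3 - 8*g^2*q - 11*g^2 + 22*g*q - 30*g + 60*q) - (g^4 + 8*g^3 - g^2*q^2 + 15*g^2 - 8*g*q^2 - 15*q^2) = -2*g^3*q - 4*g^3 + g^2*q^2 - 8*g^2*q - 26*g^2 + 8*g*q^2 + 22*g*q - 30*g + 15*q^2 + 60*q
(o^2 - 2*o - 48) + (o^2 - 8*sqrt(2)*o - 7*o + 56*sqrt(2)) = 2*o^2 - 8*sqrt(2)*o - 9*o - 48 + 56*sqrt(2)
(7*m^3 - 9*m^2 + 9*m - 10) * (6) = 42*m^3 - 54*m^2 + 54*m - 60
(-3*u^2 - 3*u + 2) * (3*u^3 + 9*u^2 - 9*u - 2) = -9*u^5 - 36*u^4 + 6*u^3 + 51*u^2 - 12*u - 4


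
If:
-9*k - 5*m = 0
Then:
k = -5*m/9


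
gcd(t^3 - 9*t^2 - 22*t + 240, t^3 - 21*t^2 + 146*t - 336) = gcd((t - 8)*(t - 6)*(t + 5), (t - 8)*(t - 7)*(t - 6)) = t^2 - 14*t + 48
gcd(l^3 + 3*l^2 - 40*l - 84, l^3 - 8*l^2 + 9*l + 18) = l - 6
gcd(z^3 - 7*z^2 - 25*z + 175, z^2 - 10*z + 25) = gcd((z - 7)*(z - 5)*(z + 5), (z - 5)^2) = z - 5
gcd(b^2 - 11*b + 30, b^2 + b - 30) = b - 5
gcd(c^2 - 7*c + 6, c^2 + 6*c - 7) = c - 1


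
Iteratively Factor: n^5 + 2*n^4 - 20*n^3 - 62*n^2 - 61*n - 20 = (n - 5)*(n^4 + 7*n^3 + 15*n^2 + 13*n + 4) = (n - 5)*(n + 1)*(n^3 + 6*n^2 + 9*n + 4) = (n - 5)*(n + 1)^2*(n^2 + 5*n + 4) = (n - 5)*(n + 1)^2*(n + 4)*(n + 1)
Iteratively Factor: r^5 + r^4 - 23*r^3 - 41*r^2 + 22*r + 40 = (r - 5)*(r^4 + 6*r^3 + 7*r^2 - 6*r - 8) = (r - 5)*(r + 2)*(r^3 + 4*r^2 - r - 4) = (r - 5)*(r + 2)*(r + 4)*(r^2 - 1) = (r - 5)*(r + 1)*(r + 2)*(r + 4)*(r - 1)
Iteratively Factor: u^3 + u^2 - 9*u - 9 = (u + 1)*(u^2 - 9) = (u + 1)*(u + 3)*(u - 3)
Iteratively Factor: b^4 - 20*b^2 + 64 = (b - 2)*(b^3 + 2*b^2 - 16*b - 32) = (b - 4)*(b - 2)*(b^2 + 6*b + 8) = (b - 4)*(b - 2)*(b + 4)*(b + 2)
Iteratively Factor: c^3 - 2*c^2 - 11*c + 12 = (c + 3)*(c^2 - 5*c + 4) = (c - 4)*(c + 3)*(c - 1)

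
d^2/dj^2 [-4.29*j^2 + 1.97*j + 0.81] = -8.58000000000000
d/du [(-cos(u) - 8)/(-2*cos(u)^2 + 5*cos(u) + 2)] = (32*cos(u) + cos(2*u) - 37)*sin(u)/(2*sin(u)^2 + 5*cos(u))^2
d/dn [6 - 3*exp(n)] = -3*exp(n)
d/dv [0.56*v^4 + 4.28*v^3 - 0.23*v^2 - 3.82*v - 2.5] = 2.24*v^3 + 12.84*v^2 - 0.46*v - 3.82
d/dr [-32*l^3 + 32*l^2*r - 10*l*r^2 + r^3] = 32*l^2 - 20*l*r + 3*r^2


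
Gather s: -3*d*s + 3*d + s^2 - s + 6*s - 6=3*d + s^2 + s*(5 - 3*d) - 6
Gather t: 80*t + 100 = 80*t + 100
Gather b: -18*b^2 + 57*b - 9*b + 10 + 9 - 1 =-18*b^2 + 48*b + 18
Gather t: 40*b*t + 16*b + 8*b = 40*b*t + 24*b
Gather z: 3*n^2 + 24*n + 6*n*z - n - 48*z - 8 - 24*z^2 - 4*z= 3*n^2 + 23*n - 24*z^2 + z*(6*n - 52) - 8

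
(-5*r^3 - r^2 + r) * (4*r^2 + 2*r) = -20*r^5 - 14*r^4 + 2*r^3 + 2*r^2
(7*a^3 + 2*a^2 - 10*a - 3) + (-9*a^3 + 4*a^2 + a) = -2*a^3 + 6*a^2 - 9*a - 3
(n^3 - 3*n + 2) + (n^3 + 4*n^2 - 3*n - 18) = 2*n^3 + 4*n^2 - 6*n - 16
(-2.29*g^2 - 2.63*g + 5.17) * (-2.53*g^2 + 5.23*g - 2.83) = 5.7937*g^4 - 5.3228*g^3 - 20.3543*g^2 + 34.482*g - 14.6311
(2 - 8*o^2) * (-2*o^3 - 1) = 16*o^5 - 4*o^3 + 8*o^2 - 2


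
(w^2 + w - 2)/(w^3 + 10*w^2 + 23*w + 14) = (w - 1)/(w^2 + 8*w + 7)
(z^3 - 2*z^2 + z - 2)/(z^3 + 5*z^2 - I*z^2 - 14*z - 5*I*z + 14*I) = (z + I)/(z + 7)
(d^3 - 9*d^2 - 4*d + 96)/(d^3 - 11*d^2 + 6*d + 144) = (d - 4)/(d - 6)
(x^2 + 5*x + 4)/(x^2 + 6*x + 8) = (x + 1)/(x + 2)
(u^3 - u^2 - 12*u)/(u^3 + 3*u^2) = (u - 4)/u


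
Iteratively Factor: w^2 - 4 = (w + 2)*(w - 2)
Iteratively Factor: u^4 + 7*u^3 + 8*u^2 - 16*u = (u + 4)*(u^3 + 3*u^2 - 4*u) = (u - 1)*(u + 4)*(u^2 + 4*u) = u*(u - 1)*(u + 4)*(u + 4)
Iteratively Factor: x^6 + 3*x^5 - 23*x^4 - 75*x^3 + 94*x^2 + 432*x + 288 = (x + 3)*(x^5 - 23*x^3 - 6*x^2 + 112*x + 96) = (x - 4)*(x + 3)*(x^4 + 4*x^3 - 7*x^2 - 34*x - 24) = (x - 4)*(x + 2)*(x + 3)*(x^3 + 2*x^2 - 11*x - 12) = (x - 4)*(x + 1)*(x + 2)*(x + 3)*(x^2 + x - 12) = (x - 4)*(x + 1)*(x + 2)*(x + 3)*(x + 4)*(x - 3)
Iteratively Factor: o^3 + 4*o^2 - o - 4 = (o + 1)*(o^2 + 3*o - 4) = (o + 1)*(o + 4)*(o - 1)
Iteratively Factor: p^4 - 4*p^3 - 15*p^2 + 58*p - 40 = (p - 1)*(p^3 - 3*p^2 - 18*p + 40) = (p - 5)*(p - 1)*(p^2 + 2*p - 8) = (p - 5)*(p - 2)*(p - 1)*(p + 4)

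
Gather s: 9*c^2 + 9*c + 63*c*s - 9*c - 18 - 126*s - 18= 9*c^2 + s*(63*c - 126) - 36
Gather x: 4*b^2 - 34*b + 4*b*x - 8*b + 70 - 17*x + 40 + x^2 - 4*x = 4*b^2 - 42*b + x^2 + x*(4*b - 21) + 110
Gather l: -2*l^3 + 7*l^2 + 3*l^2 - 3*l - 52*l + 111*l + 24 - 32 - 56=-2*l^3 + 10*l^2 + 56*l - 64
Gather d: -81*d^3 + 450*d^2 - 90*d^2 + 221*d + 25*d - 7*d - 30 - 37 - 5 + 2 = -81*d^3 + 360*d^2 + 239*d - 70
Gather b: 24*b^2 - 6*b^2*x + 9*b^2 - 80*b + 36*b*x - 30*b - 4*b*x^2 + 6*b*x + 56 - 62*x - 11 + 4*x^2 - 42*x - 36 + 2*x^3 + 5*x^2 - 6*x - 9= b^2*(33 - 6*x) + b*(-4*x^2 + 42*x - 110) + 2*x^3 + 9*x^2 - 110*x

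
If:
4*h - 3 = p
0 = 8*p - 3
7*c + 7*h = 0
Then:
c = -27/32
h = 27/32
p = 3/8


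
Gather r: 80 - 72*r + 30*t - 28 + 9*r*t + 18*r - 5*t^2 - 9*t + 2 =r*(9*t - 54) - 5*t^2 + 21*t + 54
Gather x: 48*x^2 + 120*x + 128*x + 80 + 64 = 48*x^2 + 248*x + 144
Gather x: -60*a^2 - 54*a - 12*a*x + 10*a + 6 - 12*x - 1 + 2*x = -60*a^2 - 44*a + x*(-12*a - 10) + 5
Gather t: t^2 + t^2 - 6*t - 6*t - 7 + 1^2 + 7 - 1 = 2*t^2 - 12*t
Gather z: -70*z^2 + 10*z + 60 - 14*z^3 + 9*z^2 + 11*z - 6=-14*z^3 - 61*z^2 + 21*z + 54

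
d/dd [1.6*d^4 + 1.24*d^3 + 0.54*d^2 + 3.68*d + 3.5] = 6.4*d^3 + 3.72*d^2 + 1.08*d + 3.68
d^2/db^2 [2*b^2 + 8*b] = 4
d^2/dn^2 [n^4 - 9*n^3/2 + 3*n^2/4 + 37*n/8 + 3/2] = 12*n^2 - 27*n + 3/2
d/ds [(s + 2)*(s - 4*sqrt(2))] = 2*s - 4*sqrt(2) + 2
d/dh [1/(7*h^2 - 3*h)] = (3 - 14*h)/(h^2*(7*h - 3)^2)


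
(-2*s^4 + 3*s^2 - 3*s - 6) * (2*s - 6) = -4*s^5 + 12*s^4 + 6*s^3 - 24*s^2 + 6*s + 36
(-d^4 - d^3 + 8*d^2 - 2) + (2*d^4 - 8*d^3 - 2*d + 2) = d^4 - 9*d^3 + 8*d^2 - 2*d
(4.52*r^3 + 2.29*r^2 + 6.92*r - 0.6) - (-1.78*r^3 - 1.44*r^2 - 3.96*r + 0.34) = 6.3*r^3 + 3.73*r^2 + 10.88*r - 0.94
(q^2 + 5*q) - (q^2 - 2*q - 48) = 7*q + 48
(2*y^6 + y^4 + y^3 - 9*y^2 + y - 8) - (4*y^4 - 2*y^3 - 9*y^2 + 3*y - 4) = 2*y^6 - 3*y^4 + 3*y^3 - 2*y - 4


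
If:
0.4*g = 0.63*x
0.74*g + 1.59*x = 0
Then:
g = 0.00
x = 0.00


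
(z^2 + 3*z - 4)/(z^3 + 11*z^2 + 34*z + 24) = (z - 1)/(z^2 + 7*z + 6)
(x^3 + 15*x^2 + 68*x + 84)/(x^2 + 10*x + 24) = (x^2 + 9*x + 14)/(x + 4)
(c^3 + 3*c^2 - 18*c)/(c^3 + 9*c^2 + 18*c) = (c - 3)/(c + 3)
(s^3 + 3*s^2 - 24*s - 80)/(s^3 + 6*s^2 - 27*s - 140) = (s + 4)/(s + 7)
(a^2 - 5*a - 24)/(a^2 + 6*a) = (a^2 - 5*a - 24)/(a*(a + 6))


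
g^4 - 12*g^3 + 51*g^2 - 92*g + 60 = (g - 5)*(g - 3)*(g - 2)^2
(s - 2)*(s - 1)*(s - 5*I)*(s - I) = s^4 - 3*s^3 - 6*I*s^3 - 3*s^2 + 18*I*s^2 + 15*s - 12*I*s - 10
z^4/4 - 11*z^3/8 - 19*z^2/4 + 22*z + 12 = (z/4 + 1)*(z - 6)*(z - 4)*(z + 1/2)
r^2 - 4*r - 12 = (r - 6)*(r + 2)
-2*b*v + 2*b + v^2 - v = (-2*b + v)*(v - 1)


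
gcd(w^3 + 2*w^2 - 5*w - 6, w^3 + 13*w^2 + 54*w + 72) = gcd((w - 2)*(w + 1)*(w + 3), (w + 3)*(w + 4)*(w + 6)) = w + 3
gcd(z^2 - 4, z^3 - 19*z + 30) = z - 2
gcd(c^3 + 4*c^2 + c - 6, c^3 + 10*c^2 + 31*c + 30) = c^2 + 5*c + 6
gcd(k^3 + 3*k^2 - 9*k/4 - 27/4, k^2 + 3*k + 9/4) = k + 3/2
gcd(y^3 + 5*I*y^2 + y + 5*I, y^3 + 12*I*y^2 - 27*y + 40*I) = y^2 + 4*I*y + 5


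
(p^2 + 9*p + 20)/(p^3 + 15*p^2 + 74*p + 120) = 1/(p + 6)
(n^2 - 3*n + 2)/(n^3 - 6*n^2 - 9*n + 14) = (n - 2)/(n^2 - 5*n - 14)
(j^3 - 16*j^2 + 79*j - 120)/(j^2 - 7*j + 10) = (j^2 - 11*j + 24)/(j - 2)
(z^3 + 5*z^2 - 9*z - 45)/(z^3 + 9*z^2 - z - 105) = (z + 3)/(z + 7)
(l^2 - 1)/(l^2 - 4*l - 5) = (l - 1)/(l - 5)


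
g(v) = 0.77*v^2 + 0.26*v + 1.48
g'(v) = 1.54*v + 0.26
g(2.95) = 8.95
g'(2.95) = 4.80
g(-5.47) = 23.10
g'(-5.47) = -8.16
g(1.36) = 3.26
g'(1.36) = 2.35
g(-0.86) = 1.83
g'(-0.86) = -1.06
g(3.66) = 12.75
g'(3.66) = 5.90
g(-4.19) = 13.91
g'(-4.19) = -6.19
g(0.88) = 2.31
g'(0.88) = 1.62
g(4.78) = 20.32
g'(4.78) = 7.62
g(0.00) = 1.48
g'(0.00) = 0.26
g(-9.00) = 61.51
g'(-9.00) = -13.60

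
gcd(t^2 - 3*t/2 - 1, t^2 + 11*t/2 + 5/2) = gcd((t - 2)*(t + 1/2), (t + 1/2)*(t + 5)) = t + 1/2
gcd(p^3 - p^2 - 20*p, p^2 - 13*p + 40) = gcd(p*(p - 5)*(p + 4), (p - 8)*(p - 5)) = p - 5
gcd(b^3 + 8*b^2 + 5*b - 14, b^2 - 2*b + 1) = b - 1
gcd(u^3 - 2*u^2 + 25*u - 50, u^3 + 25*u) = u^2 + 25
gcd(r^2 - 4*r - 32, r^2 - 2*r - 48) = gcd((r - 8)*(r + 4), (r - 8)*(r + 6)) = r - 8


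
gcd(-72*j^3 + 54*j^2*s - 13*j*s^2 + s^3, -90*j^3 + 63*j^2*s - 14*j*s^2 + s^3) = 18*j^2 - 9*j*s + s^2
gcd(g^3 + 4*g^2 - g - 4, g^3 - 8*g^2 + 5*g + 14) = g + 1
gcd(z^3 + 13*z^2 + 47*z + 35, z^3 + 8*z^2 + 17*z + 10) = z^2 + 6*z + 5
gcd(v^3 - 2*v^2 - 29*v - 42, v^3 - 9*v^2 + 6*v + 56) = v^2 - 5*v - 14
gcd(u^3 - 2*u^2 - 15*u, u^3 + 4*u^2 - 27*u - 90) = u^2 - 2*u - 15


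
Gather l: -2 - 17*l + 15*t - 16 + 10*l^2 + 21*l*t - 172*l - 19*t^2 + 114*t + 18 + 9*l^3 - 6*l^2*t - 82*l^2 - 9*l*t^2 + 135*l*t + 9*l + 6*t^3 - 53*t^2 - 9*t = 9*l^3 + l^2*(-6*t - 72) + l*(-9*t^2 + 156*t - 180) + 6*t^3 - 72*t^2 + 120*t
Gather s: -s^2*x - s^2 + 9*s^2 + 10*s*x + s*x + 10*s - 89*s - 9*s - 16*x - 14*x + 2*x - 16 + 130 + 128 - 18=s^2*(8 - x) + s*(11*x - 88) - 28*x + 224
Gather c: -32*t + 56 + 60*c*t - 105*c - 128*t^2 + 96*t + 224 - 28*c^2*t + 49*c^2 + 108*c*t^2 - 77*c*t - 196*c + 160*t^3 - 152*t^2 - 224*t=c^2*(49 - 28*t) + c*(108*t^2 - 17*t - 301) + 160*t^3 - 280*t^2 - 160*t + 280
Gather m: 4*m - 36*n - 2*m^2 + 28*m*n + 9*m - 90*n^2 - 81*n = -2*m^2 + m*(28*n + 13) - 90*n^2 - 117*n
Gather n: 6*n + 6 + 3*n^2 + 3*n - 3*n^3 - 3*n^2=-3*n^3 + 9*n + 6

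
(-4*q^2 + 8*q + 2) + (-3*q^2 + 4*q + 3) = -7*q^2 + 12*q + 5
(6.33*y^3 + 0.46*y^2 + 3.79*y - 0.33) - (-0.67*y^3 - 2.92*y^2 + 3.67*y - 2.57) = 7.0*y^3 + 3.38*y^2 + 0.12*y + 2.24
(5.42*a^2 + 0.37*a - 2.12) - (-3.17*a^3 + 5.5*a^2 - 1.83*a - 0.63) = 3.17*a^3 - 0.0800000000000001*a^2 + 2.2*a - 1.49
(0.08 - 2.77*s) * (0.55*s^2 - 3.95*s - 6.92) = -1.5235*s^3 + 10.9855*s^2 + 18.8524*s - 0.5536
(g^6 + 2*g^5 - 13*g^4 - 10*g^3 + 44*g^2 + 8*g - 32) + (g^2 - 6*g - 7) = g^6 + 2*g^5 - 13*g^4 - 10*g^3 + 45*g^2 + 2*g - 39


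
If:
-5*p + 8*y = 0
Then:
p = 8*y/5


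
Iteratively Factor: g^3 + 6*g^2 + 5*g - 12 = (g - 1)*(g^2 + 7*g + 12) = (g - 1)*(g + 4)*(g + 3)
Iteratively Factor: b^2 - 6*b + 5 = (b - 1)*(b - 5)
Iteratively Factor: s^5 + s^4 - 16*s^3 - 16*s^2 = (s)*(s^4 + s^3 - 16*s^2 - 16*s) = s*(s - 4)*(s^3 + 5*s^2 + 4*s) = s^2*(s - 4)*(s^2 + 5*s + 4) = s^2*(s - 4)*(s + 1)*(s + 4)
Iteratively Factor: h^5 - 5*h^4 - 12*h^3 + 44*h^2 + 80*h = (h - 5)*(h^4 - 12*h^2 - 16*h) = (h - 5)*(h + 2)*(h^3 - 2*h^2 - 8*h) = (h - 5)*(h + 2)^2*(h^2 - 4*h) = h*(h - 5)*(h + 2)^2*(h - 4)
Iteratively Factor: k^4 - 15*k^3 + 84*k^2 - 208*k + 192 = (k - 4)*(k^3 - 11*k^2 + 40*k - 48) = (k - 4)*(k - 3)*(k^2 - 8*k + 16) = (k - 4)^2*(k - 3)*(k - 4)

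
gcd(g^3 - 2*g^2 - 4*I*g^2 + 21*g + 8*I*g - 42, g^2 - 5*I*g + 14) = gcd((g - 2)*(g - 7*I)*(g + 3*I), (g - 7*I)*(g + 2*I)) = g - 7*I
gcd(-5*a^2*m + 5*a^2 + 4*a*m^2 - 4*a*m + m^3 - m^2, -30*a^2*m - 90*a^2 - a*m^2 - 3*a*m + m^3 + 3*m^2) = 5*a + m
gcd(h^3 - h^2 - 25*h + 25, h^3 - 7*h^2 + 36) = 1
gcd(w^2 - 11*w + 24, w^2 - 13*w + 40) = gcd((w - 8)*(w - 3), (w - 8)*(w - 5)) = w - 8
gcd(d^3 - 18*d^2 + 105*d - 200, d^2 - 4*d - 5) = d - 5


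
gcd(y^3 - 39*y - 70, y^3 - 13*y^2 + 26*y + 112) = y^2 - 5*y - 14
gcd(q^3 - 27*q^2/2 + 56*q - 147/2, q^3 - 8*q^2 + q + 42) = q^2 - 10*q + 21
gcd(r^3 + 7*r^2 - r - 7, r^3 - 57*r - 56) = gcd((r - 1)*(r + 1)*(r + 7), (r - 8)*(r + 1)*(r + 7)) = r^2 + 8*r + 7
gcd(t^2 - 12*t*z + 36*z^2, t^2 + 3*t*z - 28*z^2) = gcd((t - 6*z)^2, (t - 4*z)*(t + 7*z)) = 1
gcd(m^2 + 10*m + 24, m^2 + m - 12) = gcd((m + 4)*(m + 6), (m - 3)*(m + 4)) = m + 4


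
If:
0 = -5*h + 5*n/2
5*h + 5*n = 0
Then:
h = 0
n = 0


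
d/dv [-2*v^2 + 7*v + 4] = 7 - 4*v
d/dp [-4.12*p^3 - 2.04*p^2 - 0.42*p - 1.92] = -12.36*p^2 - 4.08*p - 0.42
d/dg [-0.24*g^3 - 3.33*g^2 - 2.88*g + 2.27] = -0.72*g^2 - 6.66*g - 2.88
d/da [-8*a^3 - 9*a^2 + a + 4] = -24*a^2 - 18*a + 1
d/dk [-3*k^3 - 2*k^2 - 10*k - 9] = -9*k^2 - 4*k - 10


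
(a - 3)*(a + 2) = a^2 - a - 6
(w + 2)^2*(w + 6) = w^3 + 10*w^2 + 28*w + 24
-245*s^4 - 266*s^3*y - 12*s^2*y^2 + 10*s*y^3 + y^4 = (-5*s + y)*(s + y)*(7*s + y)^2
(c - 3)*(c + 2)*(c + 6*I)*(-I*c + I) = -I*c^4 + 6*c^3 + 2*I*c^3 - 12*c^2 + 5*I*c^2 - 30*c - 6*I*c + 36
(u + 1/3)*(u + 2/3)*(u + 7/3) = u^3 + 10*u^2/3 + 23*u/9 + 14/27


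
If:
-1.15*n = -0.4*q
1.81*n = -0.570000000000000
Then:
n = -0.31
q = -0.91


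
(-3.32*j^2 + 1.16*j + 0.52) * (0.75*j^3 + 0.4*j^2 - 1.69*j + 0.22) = -2.49*j^5 - 0.458*j^4 + 6.4648*j^3 - 2.4828*j^2 - 0.6236*j + 0.1144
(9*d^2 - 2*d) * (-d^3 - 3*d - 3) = -9*d^5 + 2*d^4 - 27*d^3 - 21*d^2 + 6*d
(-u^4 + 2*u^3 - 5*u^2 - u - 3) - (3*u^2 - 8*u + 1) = -u^4 + 2*u^3 - 8*u^2 + 7*u - 4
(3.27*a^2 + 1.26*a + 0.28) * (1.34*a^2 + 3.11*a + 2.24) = 4.3818*a^4 + 11.8581*a^3 + 11.6186*a^2 + 3.6932*a + 0.6272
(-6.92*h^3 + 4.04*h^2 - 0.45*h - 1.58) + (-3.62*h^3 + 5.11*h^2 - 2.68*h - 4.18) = -10.54*h^3 + 9.15*h^2 - 3.13*h - 5.76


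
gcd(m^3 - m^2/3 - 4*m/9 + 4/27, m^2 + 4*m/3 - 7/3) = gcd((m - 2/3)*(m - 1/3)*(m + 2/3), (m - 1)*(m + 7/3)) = 1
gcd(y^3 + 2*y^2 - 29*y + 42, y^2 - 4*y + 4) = y - 2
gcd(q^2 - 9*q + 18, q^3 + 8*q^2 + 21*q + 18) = 1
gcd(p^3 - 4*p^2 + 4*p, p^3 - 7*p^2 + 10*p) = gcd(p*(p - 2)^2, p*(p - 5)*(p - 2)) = p^2 - 2*p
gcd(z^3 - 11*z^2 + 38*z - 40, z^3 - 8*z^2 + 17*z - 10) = z^2 - 7*z + 10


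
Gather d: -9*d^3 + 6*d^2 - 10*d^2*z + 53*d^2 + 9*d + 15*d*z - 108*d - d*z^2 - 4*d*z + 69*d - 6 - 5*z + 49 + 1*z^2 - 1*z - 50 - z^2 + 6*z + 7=-9*d^3 + d^2*(59 - 10*z) + d*(-z^2 + 11*z - 30)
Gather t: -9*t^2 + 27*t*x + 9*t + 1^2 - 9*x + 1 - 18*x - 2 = -9*t^2 + t*(27*x + 9) - 27*x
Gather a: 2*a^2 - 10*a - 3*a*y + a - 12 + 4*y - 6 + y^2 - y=2*a^2 + a*(-3*y - 9) + y^2 + 3*y - 18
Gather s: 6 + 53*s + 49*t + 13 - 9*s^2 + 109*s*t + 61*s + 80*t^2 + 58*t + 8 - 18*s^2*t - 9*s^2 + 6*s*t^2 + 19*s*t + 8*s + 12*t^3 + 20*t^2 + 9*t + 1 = s^2*(-18*t - 18) + s*(6*t^2 + 128*t + 122) + 12*t^3 + 100*t^2 + 116*t + 28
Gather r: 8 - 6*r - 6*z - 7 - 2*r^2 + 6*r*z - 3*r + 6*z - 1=-2*r^2 + r*(6*z - 9)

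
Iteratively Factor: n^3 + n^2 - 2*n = (n)*(n^2 + n - 2) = n*(n + 2)*(n - 1)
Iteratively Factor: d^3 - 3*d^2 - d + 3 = (d - 3)*(d^2 - 1) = (d - 3)*(d - 1)*(d + 1)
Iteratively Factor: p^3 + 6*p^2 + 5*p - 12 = (p + 3)*(p^2 + 3*p - 4) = (p + 3)*(p + 4)*(p - 1)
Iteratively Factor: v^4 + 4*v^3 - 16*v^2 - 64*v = (v + 4)*(v^3 - 16*v) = (v + 4)^2*(v^2 - 4*v) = v*(v + 4)^2*(v - 4)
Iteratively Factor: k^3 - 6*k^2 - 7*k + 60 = (k + 3)*(k^2 - 9*k + 20) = (k - 5)*(k + 3)*(k - 4)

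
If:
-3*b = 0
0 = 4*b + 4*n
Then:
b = 0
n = 0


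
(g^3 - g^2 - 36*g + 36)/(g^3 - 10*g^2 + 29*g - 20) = (g^2 - 36)/(g^2 - 9*g + 20)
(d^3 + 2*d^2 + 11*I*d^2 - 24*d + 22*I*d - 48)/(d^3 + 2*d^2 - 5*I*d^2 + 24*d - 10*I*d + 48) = (d + 8*I)/(d - 8*I)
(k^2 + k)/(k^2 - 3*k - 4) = k/(k - 4)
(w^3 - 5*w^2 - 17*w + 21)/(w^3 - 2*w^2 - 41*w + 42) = (w + 3)/(w + 6)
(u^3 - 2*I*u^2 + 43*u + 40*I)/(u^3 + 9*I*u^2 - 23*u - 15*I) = (u - 8*I)/(u + 3*I)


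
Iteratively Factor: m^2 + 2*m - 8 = (m + 4)*(m - 2)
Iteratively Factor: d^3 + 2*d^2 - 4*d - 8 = (d + 2)*(d^2 - 4) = (d - 2)*(d + 2)*(d + 2)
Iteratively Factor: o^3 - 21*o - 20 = (o + 4)*(o^2 - 4*o - 5) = (o - 5)*(o + 4)*(o + 1)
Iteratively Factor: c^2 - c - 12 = (c + 3)*(c - 4)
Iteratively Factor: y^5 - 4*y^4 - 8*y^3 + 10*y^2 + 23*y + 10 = (y - 5)*(y^4 + y^3 - 3*y^2 - 5*y - 2) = (y - 5)*(y + 1)*(y^3 - 3*y - 2) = (y - 5)*(y - 2)*(y + 1)*(y^2 + 2*y + 1) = (y - 5)*(y - 2)*(y + 1)^2*(y + 1)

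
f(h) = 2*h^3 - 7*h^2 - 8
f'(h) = 6*h^2 - 14*h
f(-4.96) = -424.26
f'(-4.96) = 217.05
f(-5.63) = -586.79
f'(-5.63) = 269.00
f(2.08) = -20.29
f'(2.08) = -3.16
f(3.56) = -6.48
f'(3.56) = 26.20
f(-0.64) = -11.39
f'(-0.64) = 11.42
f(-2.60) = -90.47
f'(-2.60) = 76.96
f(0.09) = -8.06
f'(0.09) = -1.21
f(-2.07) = -55.73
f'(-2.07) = 54.69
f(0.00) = -8.00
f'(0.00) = 0.00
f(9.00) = 883.00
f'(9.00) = 360.00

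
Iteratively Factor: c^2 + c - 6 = (c - 2)*(c + 3)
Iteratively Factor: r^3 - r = (r - 1)*(r^2 + r) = r*(r - 1)*(r + 1)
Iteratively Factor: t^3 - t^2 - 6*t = (t + 2)*(t^2 - 3*t) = t*(t + 2)*(t - 3)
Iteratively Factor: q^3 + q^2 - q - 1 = (q + 1)*(q^2 - 1) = (q + 1)^2*(q - 1)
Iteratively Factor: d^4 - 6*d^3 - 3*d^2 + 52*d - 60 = (d + 3)*(d^3 - 9*d^2 + 24*d - 20) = (d - 5)*(d + 3)*(d^2 - 4*d + 4) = (d - 5)*(d - 2)*(d + 3)*(d - 2)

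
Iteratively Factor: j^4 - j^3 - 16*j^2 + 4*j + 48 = (j - 2)*(j^3 + j^2 - 14*j - 24) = (j - 2)*(j + 2)*(j^2 - j - 12) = (j - 4)*(j - 2)*(j + 2)*(j + 3)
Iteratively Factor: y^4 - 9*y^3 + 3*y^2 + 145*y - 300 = (y - 3)*(y^3 - 6*y^2 - 15*y + 100) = (y - 5)*(y - 3)*(y^2 - y - 20) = (y - 5)^2*(y - 3)*(y + 4)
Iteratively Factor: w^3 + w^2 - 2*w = (w + 2)*(w^2 - w) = (w - 1)*(w + 2)*(w)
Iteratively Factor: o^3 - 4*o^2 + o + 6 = (o + 1)*(o^2 - 5*o + 6) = (o - 3)*(o + 1)*(o - 2)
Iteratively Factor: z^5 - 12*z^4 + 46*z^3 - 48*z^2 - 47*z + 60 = (z - 1)*(z^4 - 11*z^3 + 35*z^2 - 13*z - 60) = (z - 3)*(z - 1)*(z^3 - 8*z^2 + 11*z + 20) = (z - 5)*(z - 3)*(z - 1)*(z^2 - 3*z - 4) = (z - 5)*(z - 4)*(z - 3)*(z - 1)*(z + 1)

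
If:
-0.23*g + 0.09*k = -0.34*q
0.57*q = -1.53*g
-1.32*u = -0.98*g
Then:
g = 1.3469387755102*u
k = 17.1006086645184*u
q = -3.61546723952739*u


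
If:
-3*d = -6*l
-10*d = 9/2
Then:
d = -9/20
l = -9/40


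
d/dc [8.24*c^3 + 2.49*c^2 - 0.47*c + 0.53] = 24.72*c^2 + 4.98*c - 0.47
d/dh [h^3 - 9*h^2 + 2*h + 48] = 3*h^2 - 18*h + 2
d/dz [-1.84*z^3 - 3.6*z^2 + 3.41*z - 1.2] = -5.52*z^2 - 7.2*z + 3.41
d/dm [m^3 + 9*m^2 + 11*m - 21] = 3*m^2 + 18*m + 11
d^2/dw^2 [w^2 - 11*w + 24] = 2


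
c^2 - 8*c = c*(c - 8)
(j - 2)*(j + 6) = j^2 + 4*j - 12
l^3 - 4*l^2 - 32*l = l*(l - 8)*(l + 4)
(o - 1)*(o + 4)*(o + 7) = o^3 + 10*o^2 + 17*o - 28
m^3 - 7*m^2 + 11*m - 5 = (m - 5)*(m - 1)^2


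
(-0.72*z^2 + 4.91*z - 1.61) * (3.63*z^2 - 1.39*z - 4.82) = -2.6136*z^4 + 18.8241*z^3 - 9.1988*z^2 - 21.4283*z + 7.7602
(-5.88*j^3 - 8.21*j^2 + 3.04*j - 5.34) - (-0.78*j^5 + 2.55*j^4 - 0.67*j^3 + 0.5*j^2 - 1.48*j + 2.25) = 0.78*j^5 - 2.55*j^4 - 5.21*j^3 - 8.71*j^2 + 4.52*j - 7.59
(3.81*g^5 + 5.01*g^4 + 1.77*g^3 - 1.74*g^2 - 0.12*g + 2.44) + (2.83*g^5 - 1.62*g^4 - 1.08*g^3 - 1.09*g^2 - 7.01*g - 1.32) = 6.64*g^5 + 3.39*g^4 + 0.69*g^3 - 2.83*g^2 - 7.13*g + 1.12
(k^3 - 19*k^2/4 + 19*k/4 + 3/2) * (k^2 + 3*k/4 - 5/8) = k^5 - 4*k^4 + 9*k^3/16 + 257*k^2/32 - 59*k/32 - 15/16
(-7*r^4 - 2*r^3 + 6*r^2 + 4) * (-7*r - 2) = 49*r^5 + 28*r^4 - 38*r^3 - 12*r^2 - 28*r - 8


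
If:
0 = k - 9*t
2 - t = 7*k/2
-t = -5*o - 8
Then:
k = 36/65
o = -516/325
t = 4/65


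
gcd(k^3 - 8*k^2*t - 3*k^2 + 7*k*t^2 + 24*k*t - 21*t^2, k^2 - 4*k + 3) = k - 3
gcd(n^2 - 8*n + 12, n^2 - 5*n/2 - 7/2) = 1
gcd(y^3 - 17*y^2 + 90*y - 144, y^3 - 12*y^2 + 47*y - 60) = y - 3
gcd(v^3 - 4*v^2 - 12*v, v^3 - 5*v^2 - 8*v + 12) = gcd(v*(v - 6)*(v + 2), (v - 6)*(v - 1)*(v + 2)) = v^2 - 4*v - 12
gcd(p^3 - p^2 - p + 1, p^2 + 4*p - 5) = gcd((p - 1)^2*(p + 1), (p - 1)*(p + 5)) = p - 1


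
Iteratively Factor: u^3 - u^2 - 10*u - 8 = (u + 1)*(u^2 - 2*u - 8) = (u - 4)*(u + 1)*(u + 2)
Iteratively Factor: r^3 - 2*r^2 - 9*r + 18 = (r + 3)*(r^2 - 5*r + 6) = (r - 3)*(r + 3)*(r - 2)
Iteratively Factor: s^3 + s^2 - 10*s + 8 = (s - 1)*(s^2 + 2*s - 8) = (s - 1)*(s + 4)*(s - 2)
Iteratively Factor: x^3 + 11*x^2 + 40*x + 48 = (x + 4)*(x^2 + 7*x + 12) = (x + 3)*(x + 4)*(x + 4)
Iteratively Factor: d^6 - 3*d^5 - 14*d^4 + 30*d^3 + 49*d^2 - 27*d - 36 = (d + 1)*(d^5 - 4*d^4 - 10*d^3 + 40*d^2 + 9*d - 36) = (d + 1)*(d + 3)*(d^4 - 7*d^3 + 11*d^2 + 7*d - 12) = (d - 1)*(d + 1)*(d + 3)*(d^3 - 6*d^2 + 5*d + 12) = (d - 3)*(d - 1)*(d + 1)*(d + 3)*(d^2 - 3*d - 4) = (d - 3)*(d - 1)*(d + 1)^2*(d + 3)*(d - 4)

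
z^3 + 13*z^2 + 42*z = z*(z + 6)*(z + 7)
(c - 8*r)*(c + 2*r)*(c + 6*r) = c^3 - 52*c*r^2 - 96*r^3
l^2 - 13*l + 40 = (l - 8)*(l - 5)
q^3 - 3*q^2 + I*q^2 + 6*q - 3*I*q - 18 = (q - 3)*(q - 2*I)*(q + 3*I)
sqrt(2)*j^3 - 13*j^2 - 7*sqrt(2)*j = j*(j - 7*sqrt(2))*(sqrt(2)*j + 1)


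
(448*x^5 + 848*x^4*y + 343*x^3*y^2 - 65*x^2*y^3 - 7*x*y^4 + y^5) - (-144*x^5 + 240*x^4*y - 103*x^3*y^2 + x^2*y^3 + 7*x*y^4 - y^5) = 592*x^5 + 608*x^4*y + 446*x^3*y^2 - 66*x^2*y^3 - 14*x*y^4 + 2*y^5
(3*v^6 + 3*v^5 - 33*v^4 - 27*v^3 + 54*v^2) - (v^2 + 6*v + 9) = 3*v^6 + 3*v^5 - 33*v^4 - 27*v^3 + 53*v^2 - 6*v - 9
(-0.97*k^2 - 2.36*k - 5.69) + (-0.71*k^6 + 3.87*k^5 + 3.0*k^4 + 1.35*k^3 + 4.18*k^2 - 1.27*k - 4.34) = -0.71*k^6 + 3.87*k^5 + 3.0*k^4 + 1.35*k^3 + 3.21*k^2 - 3.63*k - 10.03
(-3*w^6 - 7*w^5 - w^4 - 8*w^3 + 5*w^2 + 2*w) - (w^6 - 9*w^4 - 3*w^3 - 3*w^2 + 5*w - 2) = -4*w^6 - 7*w^5 + 8*w^4 - 5*w^3 + 8*w^2 - 3*w + 2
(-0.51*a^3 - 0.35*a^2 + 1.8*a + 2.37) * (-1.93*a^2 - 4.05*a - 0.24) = 0.9843*a^5 + 2.741*a^4 - 1.9341*a^3 - 11.7801*a^2 - 10.0305*a - 0.5688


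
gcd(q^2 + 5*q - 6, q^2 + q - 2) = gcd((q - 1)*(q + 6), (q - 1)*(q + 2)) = q - 1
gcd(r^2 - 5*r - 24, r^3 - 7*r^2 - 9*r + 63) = r + 3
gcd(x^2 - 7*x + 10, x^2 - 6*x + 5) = x - 5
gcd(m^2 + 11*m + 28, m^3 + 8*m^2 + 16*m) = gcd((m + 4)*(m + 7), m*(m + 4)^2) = m + 4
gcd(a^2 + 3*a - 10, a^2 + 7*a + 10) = a + 5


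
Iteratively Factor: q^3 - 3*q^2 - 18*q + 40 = (q - 5)*(q^2 + 2*q - 8) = (q - 5)*(q + 4)*(q - 2)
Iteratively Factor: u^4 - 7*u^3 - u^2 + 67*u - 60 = (u - 1)*(u^3 - 6*u^2 - 7*u + 60) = (u - 4)*(u - 1)*(u^2 - 2*u - 15) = (u - 4)*(u - 1)*(u + 3)*(u - 5)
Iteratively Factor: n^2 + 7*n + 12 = (n + 4)*(n + 3)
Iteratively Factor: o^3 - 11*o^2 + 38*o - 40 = (o - 2)*(o^2 - 9*o + 20) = (o - 4)*(o - 2)*(o - 5)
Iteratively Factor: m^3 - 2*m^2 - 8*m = (m - 4)*(m^2 + 2*m) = m*(m - 4)*(m + 2)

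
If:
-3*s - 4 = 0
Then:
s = -4/3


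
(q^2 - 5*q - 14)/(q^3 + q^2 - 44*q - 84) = 1/(q + 6)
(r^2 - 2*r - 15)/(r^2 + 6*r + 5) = (r^2 - 2*r - 15)/(r^2 + 6*r + 5)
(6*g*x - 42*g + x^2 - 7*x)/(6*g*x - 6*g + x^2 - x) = (x - 7)/(x - 1)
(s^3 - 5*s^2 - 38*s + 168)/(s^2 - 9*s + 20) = (s^2 - s - 42)/(s - 5)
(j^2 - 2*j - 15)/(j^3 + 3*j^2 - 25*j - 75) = 1/(j + 5)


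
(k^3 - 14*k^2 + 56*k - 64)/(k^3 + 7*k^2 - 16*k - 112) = (k^2 - 10*k + 16)/(k^2 + 11*k + 28)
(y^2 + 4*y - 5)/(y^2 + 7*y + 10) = (y - 1)/(y + 2)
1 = 1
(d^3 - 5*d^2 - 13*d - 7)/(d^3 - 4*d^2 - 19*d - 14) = (d + 1)/(d + 2)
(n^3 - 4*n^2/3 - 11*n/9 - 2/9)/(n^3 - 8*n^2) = (9*n^3 - 12*n^2 - 11*n - 2)/(9*n^2*(n - 8))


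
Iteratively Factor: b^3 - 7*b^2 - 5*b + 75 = (b - 5)*(b^2 - 2*b - 15) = (b - 5)^2*(b + 3)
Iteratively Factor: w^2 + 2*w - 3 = (w + 3)*(w - 1)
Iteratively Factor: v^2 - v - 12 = (v - 4)*(v + 3)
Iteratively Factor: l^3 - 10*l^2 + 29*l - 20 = (l - 1)*(l^2 - 9*l + 20) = (l - 5)*(l - 1)*(l - 4)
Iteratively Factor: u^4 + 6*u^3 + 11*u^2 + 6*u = (u)*(u^3 + 6*u^2 + 11*u + 6) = u*(u + 1)*(u^2 + 5*u + 6) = u*(u + 1)*(u + 3)*(u + 2)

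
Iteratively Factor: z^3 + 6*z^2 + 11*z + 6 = (z + 2)*(z^2 + 4*z + 3) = (z + 1)*(z + 2)*(z + 3)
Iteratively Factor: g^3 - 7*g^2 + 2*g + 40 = (g - 5)*(g^2 - 2*g - 8) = (g - 5)*(g - 4)*(g + 2)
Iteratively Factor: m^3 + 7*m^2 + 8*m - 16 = (m + 4)*(m^2 + 3*m - 4) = (m - 1)*(m + 4)*(m + 4)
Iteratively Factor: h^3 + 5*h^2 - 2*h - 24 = (h - 2)*(h^2 + 7*h + 12) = (h - 2)*(h + 4)*(h + 3)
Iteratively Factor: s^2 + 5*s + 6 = (s + 2)*(s + 3)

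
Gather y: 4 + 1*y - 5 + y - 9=2*y - 10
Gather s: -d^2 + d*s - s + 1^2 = -d^2 + s*(d - 1) + 1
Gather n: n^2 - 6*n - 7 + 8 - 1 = n^2 - 6*n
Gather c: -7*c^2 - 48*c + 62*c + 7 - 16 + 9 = -7*c^2 + 14*c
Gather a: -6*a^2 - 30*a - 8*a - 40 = -6*a^2 - 38*a - 40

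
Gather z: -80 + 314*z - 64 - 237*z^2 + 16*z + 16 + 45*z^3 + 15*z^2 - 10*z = 45*z^3 - 222*z^2 + 320*z - 128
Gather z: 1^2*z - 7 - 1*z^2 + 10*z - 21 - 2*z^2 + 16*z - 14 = -3*z^2 + 27*z - 42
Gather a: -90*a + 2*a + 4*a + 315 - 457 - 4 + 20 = -84*a - 126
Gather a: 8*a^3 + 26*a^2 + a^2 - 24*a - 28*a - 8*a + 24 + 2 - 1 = 8*a^3 + 27*a^2 - 60*a + 25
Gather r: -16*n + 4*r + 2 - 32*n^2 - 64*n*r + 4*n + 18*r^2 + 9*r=-32*n^2 - 12*n + 18*r^2 + r*(13 - 64*n) + 2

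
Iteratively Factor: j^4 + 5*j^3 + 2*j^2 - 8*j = (j - 1)*(j^3 + 6*j^2 + 8*j) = (j - 1)*(j + 4)*(j^2 + 2*j) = j*(j - 1)*(j + 4)*(j + 2)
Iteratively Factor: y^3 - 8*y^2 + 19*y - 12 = (y - 3)*(y^2 - 5*y + 4) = (y - 3)*(y - 1)*(y - 4)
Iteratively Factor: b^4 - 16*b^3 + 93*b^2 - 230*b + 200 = (b - 5)*(b^3 - 11*b^2 + 38*b - 40) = (b - 5)*(b - 2)*(b^2 - 9*b + 20) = (b - 5)*(b - 4)*(b - 2)*(b - 5)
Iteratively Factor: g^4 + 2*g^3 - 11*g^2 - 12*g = (g + 4)*(g^3 - 2*g^2 - 3*g) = (g + 1)*(g + 4)*(g^2 - 3*g) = g*(g + 1)*(g + 4)*(g - 3)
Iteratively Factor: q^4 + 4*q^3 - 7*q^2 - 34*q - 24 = (q - 3)*(q^3 + 7*q^2 + 14*q + 8) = (q - 3)*(q + 1)*(q^2 + 6*q + 8) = (q - 3)*(q + 1)*(q + 2)*(q + 4)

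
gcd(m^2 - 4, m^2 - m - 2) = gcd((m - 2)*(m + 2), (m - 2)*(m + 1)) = m - 2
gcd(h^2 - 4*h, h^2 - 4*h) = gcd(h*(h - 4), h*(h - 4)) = h^2 - 4*h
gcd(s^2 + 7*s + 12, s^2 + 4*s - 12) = 1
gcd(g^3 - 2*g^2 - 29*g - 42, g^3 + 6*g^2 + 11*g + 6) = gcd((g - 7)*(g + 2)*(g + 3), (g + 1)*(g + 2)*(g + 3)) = g^2 + 5*g + 6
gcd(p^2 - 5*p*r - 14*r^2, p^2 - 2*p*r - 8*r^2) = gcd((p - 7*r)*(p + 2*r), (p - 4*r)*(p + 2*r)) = p + 2*r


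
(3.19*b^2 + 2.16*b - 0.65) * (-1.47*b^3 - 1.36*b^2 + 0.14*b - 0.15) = -4.6893*b^5 - 7.5136*b^4 - 1.5355*b^3 + 0.7079*b^2 - 0.415*b + 0.0975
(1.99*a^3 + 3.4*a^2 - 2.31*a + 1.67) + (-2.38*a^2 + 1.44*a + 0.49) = 1.99*a^3 + 1.02*a^2 - 0.87*a + 2.16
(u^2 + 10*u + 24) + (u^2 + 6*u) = 2*u^2 + 16*u + 24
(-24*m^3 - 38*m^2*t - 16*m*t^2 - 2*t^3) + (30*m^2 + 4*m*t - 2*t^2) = -24*m^3 - 38*m^2*t + 30*m^2 - 16*m*t^2 + 4*m*t - 2*t^3 - 2*t^2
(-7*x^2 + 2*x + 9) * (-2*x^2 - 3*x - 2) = 14*x^4 + 17*x^3 - 10*x^2 - 31*x - 18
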